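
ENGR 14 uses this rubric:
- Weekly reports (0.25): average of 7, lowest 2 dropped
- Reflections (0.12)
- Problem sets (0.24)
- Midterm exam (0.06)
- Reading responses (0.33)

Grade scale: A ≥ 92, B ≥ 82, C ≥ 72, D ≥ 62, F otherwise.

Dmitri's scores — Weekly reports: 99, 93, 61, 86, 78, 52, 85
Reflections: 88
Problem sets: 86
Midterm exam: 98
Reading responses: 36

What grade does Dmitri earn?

Weekly reports: drop 52, 61 → average of remaining 5 = 441/5 = 88.2
Weighted total:
  Weekly reports 88.2 × 0.25 = 22.05
  Reflections 88 × 0.12 = 10.56
  Problem sets 86 × 0.24 = 20.64
  Midterm exam 98 × 0.06 = 5.88
  Reading responses 36 × 0.33 = 11.88
Sum = 71.01
71.01 is ≥ 62 and < 72 → D

D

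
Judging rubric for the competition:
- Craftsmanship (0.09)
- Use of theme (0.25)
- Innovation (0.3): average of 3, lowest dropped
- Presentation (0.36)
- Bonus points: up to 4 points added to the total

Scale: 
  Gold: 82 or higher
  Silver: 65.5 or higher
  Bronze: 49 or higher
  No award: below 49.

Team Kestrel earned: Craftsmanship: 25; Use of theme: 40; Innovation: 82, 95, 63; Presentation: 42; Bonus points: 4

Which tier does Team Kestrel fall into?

Innovation: drop 63 → average of remaining 2 = 177/2 = 88.5
Weighted total:
  Craftsmanship 25 × 0.09 = 2.25
  Use of theme 40 × 0.25 = 10
  Innovation 88.5 × 0.3 = 26.55
  Presentation 42 × 0.36 = 15.12
Sum = 53.92
Bonus points: 53.92 + 4 = 57.92
57.92 is ≥ 49 and < 65.5 → Bronze

Bronze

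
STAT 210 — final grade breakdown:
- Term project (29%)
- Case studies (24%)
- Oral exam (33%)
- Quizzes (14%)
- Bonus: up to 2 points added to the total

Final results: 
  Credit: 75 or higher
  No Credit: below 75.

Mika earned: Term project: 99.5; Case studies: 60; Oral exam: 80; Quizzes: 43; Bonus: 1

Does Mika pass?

Weighted total:
  Term project 99.5 × 0.29 = 28.855
  Case studies 60 × 0.24 = 14.4
  Oral exam 80 × 0.33 = 26.4
  Quizzes 43 × 0.14 = 6.02
Sum = 75.675
Bonus: 75.675 + 1 = 76.675
76.675 ≥ 75 → Credit

Credit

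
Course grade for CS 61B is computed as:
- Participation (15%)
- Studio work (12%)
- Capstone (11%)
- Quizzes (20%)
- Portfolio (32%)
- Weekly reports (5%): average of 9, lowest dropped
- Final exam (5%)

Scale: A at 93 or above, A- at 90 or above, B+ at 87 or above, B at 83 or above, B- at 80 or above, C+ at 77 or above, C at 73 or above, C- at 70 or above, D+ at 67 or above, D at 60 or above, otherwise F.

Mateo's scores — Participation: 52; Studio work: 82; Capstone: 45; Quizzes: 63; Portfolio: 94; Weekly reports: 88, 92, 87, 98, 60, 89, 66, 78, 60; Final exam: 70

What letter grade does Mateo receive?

C-

Weekly reports: drop 60 → average of remaining 8 = 658/8 = 82.25
Weighted total:
  Participation 52 × 0.15 = 7.8
  Studio work 82 × 0.12 = 9.84
  Capstone 45 × 0.11 = 4.95
  Quizzes 63 × 0.2 = 12.6
  Portfolio 94 × 0.32 = 30.08
  Weekly reports 82.25 × 0.05 = 4.1125
  Final exam 70 × 0.05 = 3.5
Sum = 72.8825
72.8825 is ≥ 70 and < 73 → C-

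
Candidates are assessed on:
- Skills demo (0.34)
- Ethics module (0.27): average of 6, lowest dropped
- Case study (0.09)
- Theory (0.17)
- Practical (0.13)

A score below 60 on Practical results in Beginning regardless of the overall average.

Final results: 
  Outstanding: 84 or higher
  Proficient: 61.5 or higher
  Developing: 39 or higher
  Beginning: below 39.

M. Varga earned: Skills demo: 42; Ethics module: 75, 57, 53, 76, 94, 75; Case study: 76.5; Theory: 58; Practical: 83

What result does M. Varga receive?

Proficient

Ethics module: drop 53 → average of remaining 5 = 377/5 = 75.4
Practical score 83 ≥ 60: minimum met.
Weighted total:
  Skills demo 42 × 0.34 = 14.28
  Ethics module 75.4 × 0.27 = 20.358
  Case study 76.5 × 0.09 = 6.885
  Theory 58 × 0.17 = 9.86
  Practical 83 × 0.13 = 10.79
Sum = 62.173
62.173 is ≥ 61.5 and < 84 → Proficient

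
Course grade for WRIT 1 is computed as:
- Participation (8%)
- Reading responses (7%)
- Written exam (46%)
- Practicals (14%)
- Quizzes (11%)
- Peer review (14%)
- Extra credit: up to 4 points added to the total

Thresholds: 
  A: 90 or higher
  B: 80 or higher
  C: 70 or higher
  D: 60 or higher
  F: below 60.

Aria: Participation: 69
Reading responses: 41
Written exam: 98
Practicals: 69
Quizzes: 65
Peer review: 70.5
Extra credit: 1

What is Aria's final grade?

Weighted total:
  Participation 69 × 0.08 = 5.52
  Reading responses 41 × 0.07 = 2.87
  Written exam 98 × 0.46 = 45.08
  Practicals 69 × 0.14 = 9.66
  Quizzes 65 × 0.11 = 7.15
  Peer review 70.5 × 0.14 = 9.87
Sum = 80.15
Extra credit: 80.15 + 1 = 81.15
81.15 is ≥ 80 and < 90 → B

B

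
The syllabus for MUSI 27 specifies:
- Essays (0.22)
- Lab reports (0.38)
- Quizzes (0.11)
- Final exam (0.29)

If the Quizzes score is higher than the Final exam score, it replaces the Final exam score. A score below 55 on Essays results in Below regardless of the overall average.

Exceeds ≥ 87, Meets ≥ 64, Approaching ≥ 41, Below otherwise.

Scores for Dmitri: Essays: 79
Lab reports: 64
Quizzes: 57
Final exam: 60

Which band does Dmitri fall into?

Quizzes (57) ≤ Final exam (60), so Final exam stays at 60.
Essays score 79 ≥ 55: minimum met.
Weighted total:
  Essays 79 × 0.22 = 17.38
  Lab reports 64 × 0.38 = 24.32
  Quizzes 57 × 0.11 = 6.27
  Final exam 60 × 0.29 = 17.4
Sum = 65.37
65.37 is ≥ 64 and < 87 → Meets

Meets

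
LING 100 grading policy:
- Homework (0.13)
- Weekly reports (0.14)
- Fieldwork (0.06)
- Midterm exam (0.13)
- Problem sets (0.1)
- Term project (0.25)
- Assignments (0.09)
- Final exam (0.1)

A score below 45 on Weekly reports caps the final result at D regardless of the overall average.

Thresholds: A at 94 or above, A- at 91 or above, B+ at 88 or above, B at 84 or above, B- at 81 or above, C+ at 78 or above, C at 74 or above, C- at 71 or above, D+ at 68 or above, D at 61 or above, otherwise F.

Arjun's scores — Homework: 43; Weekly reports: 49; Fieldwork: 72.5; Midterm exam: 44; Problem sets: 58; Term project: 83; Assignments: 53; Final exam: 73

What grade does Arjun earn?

Weekly reports score 49 ≥ 45: minimum met.
Weighted total:
  Homework 43 × 0.13 = 5.59
  Weekly reports 49 × 0.14 = 6.86
  Fieldwork 72.5 × 0.06 = 4.35
  Midterm exam 44 × 0.13 = 5.72
  Problem sets 58 × 0.1 = 5.8
  Term project 83 × 0.25 = 20.75
  Assignments 53 × 0.09 = 4.77
  Final exam 73 × 0.1 = 7.3
Sum = 61.14
61.14 is ≥ 61 and < 68 → D

D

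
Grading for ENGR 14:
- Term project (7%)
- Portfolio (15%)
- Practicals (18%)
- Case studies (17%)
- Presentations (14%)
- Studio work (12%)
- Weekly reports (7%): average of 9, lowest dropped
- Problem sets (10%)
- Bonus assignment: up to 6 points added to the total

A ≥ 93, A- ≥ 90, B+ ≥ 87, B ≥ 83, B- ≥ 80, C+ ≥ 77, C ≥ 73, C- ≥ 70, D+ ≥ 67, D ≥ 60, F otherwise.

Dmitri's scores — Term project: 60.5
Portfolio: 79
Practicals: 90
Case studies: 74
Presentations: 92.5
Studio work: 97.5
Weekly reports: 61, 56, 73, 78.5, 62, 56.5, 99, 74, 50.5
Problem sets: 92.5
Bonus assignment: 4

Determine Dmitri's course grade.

Weekly reports: drop 50.5 → average of remaining 8 = 560/8 = 70
Weighted total:
  Term project 60.5 × 0.07 = 4.235
  Portfolio 79 × 0.15 = 11.85
  Practicals 90 × 0.18 = 16.2
  Case studies 74 × 0.17 = 12.58
  Presentations 92.5 × 0.14 = 12.95
  Studio work 97.5 × 0.12 = 11.7
  Weekly reports 70 × 0.07 = 4.9
  Problem sets 92.5 × 0.1 = 9.25
Sum = 83.665
Bonus assignment: 83.665 + 4 = 87.665
87.665 is ≥ 87 and < 90 → B+

B+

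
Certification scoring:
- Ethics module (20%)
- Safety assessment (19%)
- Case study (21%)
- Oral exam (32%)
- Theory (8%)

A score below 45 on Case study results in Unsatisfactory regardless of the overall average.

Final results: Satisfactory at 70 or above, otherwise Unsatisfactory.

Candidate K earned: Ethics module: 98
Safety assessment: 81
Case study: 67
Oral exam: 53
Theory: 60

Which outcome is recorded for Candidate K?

Satisfactory

Case study score 67 ≥ 45: minimum met.
Weighted total:
  Ethics module 98 × 0.2 = 19.6
  Safety assessment 81 × 0.19 = 15.39
  Case study 67 × 0.21 = 14.07
  Oral exam 53 × 0.32 = 16.96
  Theory 60 × 0.08 = 4.8
Sum = 70.82
70.82 ≥ 70 → Satisfactory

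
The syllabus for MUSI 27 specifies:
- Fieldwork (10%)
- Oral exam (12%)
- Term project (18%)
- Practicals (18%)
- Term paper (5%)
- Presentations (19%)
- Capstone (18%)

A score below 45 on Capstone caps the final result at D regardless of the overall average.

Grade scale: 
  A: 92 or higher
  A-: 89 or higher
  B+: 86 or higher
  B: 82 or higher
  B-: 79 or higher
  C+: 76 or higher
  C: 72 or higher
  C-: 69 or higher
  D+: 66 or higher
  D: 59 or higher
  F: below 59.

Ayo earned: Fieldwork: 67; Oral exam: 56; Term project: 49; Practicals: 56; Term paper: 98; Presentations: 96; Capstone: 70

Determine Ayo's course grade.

Capstone score 70 ≥ 45: minimum met.
Weighted total:
  Fieldwork 67 × 0.1 = 6.7
  Oral exam 56 × 0.12 = 6.72
  Term project 49 × 0.18 = 8.82
  Practicals 56 × 0.18 = 10.08
  Term paper 98 × 0.05 = 4.9
  Presentations 96 × 0.19 = 18.24
  Capstone 70 × 0.18 = 12.6
Sum = 68.06
68.06 is ≥ 66 and < 69 → D+

D+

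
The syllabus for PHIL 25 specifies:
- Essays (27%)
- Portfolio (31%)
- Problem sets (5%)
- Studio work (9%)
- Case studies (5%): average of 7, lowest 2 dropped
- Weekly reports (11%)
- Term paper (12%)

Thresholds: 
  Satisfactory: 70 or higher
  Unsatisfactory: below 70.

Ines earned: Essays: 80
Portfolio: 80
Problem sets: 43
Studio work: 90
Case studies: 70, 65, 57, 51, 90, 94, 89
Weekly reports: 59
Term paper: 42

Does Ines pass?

Satisfactory

Case studies: drop 51, 57 → average of remaining 5 = 408/5 = 81.6
Weighted total:
  Essays 80 × 0.27 = 21.6
  Portfolio 80 × 0.31 = 24.8
  Problem sets 43 × 0.05 = 2.15
  Studio work 90 × 0.09 = 8.1
  Case studies 81.6 × 0.05 = 4.08
  Weekly reports 59 × 0.11 = 6.49
  Term paper 42 × 0.12 = 5.04
Sum = 72.26
72.26 ≥ 70 → Satisfactory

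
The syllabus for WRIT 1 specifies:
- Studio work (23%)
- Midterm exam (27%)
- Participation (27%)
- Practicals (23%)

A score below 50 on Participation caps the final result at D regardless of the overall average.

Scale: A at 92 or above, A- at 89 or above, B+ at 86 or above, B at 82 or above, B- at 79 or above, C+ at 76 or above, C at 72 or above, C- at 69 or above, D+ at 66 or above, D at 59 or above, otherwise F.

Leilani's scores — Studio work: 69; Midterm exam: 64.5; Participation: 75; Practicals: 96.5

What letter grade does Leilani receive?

C

Participation score 75 ≥ 50: minimum met.
Weighted total:
  Studio work 69 × 0.23 = 15.87
  Midterm exam 64.5 × 0.27 = 17.415
  Participation 75 × 0.27 = 20.25
  Practicals 96.5 × 0.23 = 22.195
Sum = 75.73
75.73 is ≥ 72 and < 76 → C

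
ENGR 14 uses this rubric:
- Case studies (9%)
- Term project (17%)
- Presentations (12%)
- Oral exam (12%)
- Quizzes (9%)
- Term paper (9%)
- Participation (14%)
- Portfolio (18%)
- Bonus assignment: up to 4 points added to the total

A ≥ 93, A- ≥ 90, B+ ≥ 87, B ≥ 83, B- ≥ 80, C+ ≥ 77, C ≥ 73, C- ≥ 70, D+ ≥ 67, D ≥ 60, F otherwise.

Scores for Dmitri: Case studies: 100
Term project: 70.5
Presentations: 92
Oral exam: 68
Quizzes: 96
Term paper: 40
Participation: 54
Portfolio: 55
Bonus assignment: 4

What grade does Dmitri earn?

Weighted total:
  Case studies 100 × 0.09 = 9
  Term project 70.5 × 0.17 = 11.985
  Presentations 92 × 0.12 = 11.04
  Oral exam 68 × 0.12 = 8.16
  Quizzes 96 × 0.09 = 8.64
  Term paper 40 × 0.09 = 3.6
  Participation 54 × 0.14 = 7.56
  Portfolio 55 × 0.18 = 9.9
Sum = 69.885
Bonus assignment: 69.885 + 4 = 73.885
73.885 is ≥ 73 and < 77 → C

C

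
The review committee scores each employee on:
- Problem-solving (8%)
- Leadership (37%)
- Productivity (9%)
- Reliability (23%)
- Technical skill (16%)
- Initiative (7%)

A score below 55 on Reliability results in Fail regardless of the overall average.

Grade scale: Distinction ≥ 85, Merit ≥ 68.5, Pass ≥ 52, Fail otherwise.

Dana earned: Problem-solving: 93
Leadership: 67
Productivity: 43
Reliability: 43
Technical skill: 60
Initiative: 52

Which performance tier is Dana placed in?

Reliability score 43 < 55: minimum not met.
Weighted total:
  Problem-solving 93 × 0.08 = 7.44
  Leadership 67 × 0.37 = 24.79
  Productivity 43 × 0.09 = 3.87
  Reliability 43 × 0.23 = 9.89
  Technical skill 60 × 0.16 = 9.6
  Initiative 52 × 0.07 = 3.64
Sum = 59.23
Because the Reliability minimum was not met, the result is Fail.

Fail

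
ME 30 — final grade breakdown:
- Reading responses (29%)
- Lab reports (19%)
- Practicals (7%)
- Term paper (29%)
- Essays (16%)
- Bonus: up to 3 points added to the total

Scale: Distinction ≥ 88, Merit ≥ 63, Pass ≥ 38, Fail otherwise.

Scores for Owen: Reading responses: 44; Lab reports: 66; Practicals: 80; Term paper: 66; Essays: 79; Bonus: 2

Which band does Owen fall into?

Weighted total:
  Reading responses 44 × 0.29 = 12.76
  Lab reports 66 × 0.19 = 12.54
  Practicals 80 × 0.07 = 5.6
  Term paper 66 × 0.29 = 19.14
  Essays 79 × 0.16 = 12.64
Sum = 62.68
Bonus: 62.68 + 2 = 64.68
64.68 is ≥ 63 and < 88 → Merit

Merit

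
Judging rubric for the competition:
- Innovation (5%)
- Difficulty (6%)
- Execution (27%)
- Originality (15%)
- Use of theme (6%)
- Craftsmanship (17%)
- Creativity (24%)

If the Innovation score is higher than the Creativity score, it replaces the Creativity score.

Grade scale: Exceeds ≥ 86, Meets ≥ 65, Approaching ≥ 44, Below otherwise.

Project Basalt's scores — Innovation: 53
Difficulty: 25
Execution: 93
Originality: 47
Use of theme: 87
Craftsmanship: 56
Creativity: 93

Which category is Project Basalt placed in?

Innovation (53) ≤ Creativity (93), so Creativity stays at 93.
Weighted total:
  Innovation 53 × 0.05 = 2.65
  Difficulty 25 × 0.06 = 1.5
  Execution 93 × 0.27 = 25.11
  Originality 47 × 0.15 = 7.05
  Use of theme 87 × 0.06 = 5.22
  Craftsmanship 56 × 0.17 = 9.52
  Creativity 93 × 0.24 = 22.32
Sum = 73.37
73.37 is ≥ 65 and < 86 → Meets

Meets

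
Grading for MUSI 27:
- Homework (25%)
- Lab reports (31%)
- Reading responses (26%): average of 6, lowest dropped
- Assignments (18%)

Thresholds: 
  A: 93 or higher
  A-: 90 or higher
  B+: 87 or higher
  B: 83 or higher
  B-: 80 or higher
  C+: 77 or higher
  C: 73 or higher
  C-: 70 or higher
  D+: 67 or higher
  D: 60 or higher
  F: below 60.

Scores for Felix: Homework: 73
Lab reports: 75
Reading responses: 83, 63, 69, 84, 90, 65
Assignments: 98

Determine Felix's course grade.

Reading responses: drop 63 → average of remaining 5 = 391/5 = 78.2
Weighted total:
  Homework 73 × 0.25 = 18.25
  Lab reports 75 × 0.31 = 23.25
  Reading responses 78.2 × 0.26 = 20.332
  Assignments 98 × 0.18 = 17.64
Sum = 79.472
79.472 is ≥ 77 and < 80 → C+

C+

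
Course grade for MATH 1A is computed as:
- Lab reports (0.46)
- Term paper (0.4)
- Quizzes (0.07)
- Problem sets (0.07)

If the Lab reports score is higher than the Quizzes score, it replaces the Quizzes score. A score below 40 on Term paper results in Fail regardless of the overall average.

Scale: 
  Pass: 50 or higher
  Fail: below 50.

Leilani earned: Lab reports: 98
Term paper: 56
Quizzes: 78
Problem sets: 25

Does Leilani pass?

Lab reports (98) > Quizzes (78), so Quizzes counts as 98.
Term paper score 56 ≥ 40: minimum met.
Weighted total:
  Lab reports 98 × 0.46 = 45.08
  Term paper 56 × 0.4 = 22.4
  Quizzes 98 × 0.07 = 6.86
  Problem sets 25 × 0.07 = 1.75
Sum = 76.09
76.09 ≥ 50 → Pass

Pass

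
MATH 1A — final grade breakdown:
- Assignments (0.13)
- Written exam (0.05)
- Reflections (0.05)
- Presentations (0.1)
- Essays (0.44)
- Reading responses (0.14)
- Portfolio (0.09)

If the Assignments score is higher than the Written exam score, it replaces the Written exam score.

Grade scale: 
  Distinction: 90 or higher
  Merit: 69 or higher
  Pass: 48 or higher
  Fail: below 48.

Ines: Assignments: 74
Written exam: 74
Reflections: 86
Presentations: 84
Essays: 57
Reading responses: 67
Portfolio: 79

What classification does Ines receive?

Assignments (74) ≤ Written exam (74), so Written exam stays at 74.
Weighted total:
  Assignments 74 × 0.13 = 9.62
  Written exam 74 × 0.05 = 3.7
  Reflections 86 × 0.05 = 4.3
  Presentations 84 × 0.1 = 8.4
  Essays 57 × 0.44 = 25.08
  Reading responses 67 × 0.14 = 9.38
  Portfolio 79 × 0.09 = 7.11
Sum = 67.59
67.59 is ≥ 48 and < 69 → Pass

Pass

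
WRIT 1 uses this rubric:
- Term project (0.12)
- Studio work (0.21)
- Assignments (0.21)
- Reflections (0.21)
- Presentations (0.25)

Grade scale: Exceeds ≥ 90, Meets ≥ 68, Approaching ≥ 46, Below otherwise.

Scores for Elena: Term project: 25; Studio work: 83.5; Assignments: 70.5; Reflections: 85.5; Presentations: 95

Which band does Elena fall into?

Weighted total:
  Term project 25 × 0.12 = 3
  Studio work 83.5 × 0.21 = 17.535
  Assignments 70.5 × 0.21 = 14.805
  Reflections 85.5 × 0.21 = 17.955
  Presentations 95 × 0.25 = 23.75
Sum = 77.045
77.045 is ≥ 68 and < 90 → Meets

Meets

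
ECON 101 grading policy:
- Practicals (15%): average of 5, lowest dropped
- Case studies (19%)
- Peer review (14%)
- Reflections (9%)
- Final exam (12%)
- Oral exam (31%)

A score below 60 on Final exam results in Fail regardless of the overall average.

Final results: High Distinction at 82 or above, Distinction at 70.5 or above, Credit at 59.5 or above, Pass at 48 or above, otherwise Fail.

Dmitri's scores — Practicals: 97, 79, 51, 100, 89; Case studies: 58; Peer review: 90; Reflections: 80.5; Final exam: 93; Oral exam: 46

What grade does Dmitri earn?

Credit

Practicals: drop 51 → average of remaining 4 = 365/4 = 91.25
Final exam score 93 ≥ 60: minimum met.
Weighted total:
  Practicals 91.25 × 0.15 = 13.6875
  Case studies 58 × 0.19 = 11.02
  Peer review 90 × 0.14 = 12.6
  Reflections 80.5 × 0.09 = 7.245
  Final exam 93 × 0.12 = 11.16
  Oral exam 46 × 0.31 = 14.26
Sum = 69.9725
69.9725 is ≥ 59.5 and < 70.5 → Credit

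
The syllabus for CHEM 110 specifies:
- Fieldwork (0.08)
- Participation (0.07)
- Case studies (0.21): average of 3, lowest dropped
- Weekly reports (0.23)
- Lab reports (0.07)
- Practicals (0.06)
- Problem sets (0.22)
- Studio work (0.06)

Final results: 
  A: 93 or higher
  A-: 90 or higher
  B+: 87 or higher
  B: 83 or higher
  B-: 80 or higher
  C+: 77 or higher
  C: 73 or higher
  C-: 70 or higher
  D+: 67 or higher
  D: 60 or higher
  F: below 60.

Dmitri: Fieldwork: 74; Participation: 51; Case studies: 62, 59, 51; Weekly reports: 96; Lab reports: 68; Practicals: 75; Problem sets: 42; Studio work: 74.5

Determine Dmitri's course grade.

Case studies: drop 51 → average of remaining 2 = 121/2 = 60.5
Weighted total:
  Fieldwork 74 × 0.08 = 5.92
  Participation 51 × 0.07 = 3.57
  Case studies 60.5 × 0.21 = 12.705
  Weekly reports 96 × 0.23 = 22.08
  Lab reports 68 × 0.07 = 4.76
  Practicals 75 × 0.06 = 4.5
  Problem sets 42 × 0.22 = 9.24
  Studio work 74.5 × 0.06 = 4.47
Sum = 67.245
67.245 is ≥ 67 and < 70 → D+

D+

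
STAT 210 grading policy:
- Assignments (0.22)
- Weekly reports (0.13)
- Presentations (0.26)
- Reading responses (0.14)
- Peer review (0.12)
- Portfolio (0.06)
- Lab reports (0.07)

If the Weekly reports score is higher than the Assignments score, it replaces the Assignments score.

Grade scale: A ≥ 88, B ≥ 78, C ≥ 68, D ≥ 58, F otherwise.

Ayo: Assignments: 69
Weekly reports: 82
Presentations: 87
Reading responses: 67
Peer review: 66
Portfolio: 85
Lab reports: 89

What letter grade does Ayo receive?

B

Weekly reports (82) > Assignments (69), so Assignments counts as 82.
Weighted total:
  Assignments 82 × 0.22 = 18.04
  Weekly reports 82 × 0.13 = 10.66
  Presentations 87 × 0.26 = 22.62
  Reading responses 67 × 0.14 = 9.38
  Peer review 66 × 0.12 = 7.92
  Portfolio 85 × 0.06 = 5.1
  Lab reports 89 × 0.07 = 6.23
Sum = 79.95
79.95 is ≥ 78 and < 88 → B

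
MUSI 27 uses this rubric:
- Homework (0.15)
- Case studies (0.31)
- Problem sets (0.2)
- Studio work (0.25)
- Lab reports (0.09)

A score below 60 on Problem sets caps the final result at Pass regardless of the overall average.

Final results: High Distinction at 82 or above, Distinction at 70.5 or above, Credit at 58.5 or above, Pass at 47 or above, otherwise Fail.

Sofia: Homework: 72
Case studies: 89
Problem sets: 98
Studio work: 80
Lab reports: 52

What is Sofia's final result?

Problem sets score 98 ≥ 60: minimum met.
Weighted total:
  Homework 72 × 0.15 = 10.8
  Case studies 89 × 0.31 = 27.59
  Problem sets 98 × 0.2 = 19.6
  Studio work 80 × 0.25 = 20
  Lab reports 52 × 0.09 = 4.68
Sum = 82.67
82.67 ≥ 82 → High Distinction

High Distinction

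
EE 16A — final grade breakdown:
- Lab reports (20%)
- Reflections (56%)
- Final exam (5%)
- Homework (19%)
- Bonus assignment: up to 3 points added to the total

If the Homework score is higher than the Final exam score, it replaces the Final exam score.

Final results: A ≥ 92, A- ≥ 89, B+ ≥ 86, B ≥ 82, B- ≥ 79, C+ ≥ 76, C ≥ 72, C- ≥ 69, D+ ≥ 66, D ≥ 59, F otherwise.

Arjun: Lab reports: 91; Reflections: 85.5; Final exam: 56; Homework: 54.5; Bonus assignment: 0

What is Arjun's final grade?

Homework (54.5) ≤ Final exam (56), so Final exam stays at 56.
Weighted total:
  Lab reports 91 × 0.2 = 18.2
  Reflections 85.5 × 0.56 = 47.88
  Final exam 56 × 0.05 = 2.8
  Homework 54.5 × 0.19 = 10.355
Sum = 79.235
Bonus assignment: 79.235 + 0 = 79.235
79.235 is ≥ 79 and < 82 → B-

B-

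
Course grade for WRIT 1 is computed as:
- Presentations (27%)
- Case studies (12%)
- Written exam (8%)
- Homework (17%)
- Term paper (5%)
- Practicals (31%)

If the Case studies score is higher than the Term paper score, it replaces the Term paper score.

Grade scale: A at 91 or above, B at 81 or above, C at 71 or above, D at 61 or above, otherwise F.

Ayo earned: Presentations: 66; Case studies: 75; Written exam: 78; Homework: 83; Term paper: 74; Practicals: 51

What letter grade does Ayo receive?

Case studies (75) > Term paper (74), so Term paper counts as 75.
Weighted total:
  Presentations 66 × 0.27 = 17.82
  Case studies 75 × 0.12 = 9
  Written exam 78 × 0.08 = 6.24
  Homework 83 × 0.17 = 14.11
  Term paper 75 × 0.05 = 3.75
  Practicals 51 × 0.31 = 15.81
Sum = 66.73
66.73 is ≥ 61 and < 71 → D

D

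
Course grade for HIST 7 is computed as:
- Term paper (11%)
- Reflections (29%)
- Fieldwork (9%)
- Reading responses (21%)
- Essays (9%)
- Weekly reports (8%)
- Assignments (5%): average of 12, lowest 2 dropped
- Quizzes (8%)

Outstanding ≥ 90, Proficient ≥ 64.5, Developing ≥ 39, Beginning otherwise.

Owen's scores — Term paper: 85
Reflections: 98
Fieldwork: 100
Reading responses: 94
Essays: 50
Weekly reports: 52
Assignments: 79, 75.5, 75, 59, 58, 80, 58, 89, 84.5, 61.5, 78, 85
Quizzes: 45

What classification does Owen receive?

Assignments: drop 58, 58 → average of remaining 10 = 766.5/10 = 76.65
Weighted total:
  Term paper 85 × 0.11 = 9.35
  Reflections 98 × 0.29 = 28.42
  Fieldwork 100 × 0.09 = 9
  Reading responses 94 × 0.21 = 19.74
  Essays 50 × 0.09 = 4.5
  Weekly reports 52 × 0.08 = 4.16
  Assignments 76.65 × 0.05 = 3.8325
  Quizzes 45 × 0.08 = 3.6
Sum = 82.6025
82.6025 is ≥ 64.5 and < 90 → Proficient

Proficient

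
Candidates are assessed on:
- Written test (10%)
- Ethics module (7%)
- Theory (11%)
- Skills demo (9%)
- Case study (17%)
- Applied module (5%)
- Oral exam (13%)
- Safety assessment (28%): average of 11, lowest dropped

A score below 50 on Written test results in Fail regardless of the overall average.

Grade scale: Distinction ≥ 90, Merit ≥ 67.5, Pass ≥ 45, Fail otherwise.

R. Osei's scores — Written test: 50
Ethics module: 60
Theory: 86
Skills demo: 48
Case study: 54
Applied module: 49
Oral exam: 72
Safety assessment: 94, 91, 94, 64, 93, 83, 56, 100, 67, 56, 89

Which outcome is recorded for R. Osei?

Safety assessment: drop 56 → average of remaining 10 = 831/10 = 83.1
Written test score 50 ≥ 50: minimum met.
Weighted total:
  Written test 50 × 0.1 = 5
  Ethics module 60 × 0.07 = 4.2
  Theory 86 × 0.11 = 9.46
  Skills demo 48 × 0.09 = 4.32
  Case study 54 × 0.17 = 9.18
  Applied module 49 × 0.05 = 2.45
  Oral exam 72 × 0.13 = 9.36
  Safety assessment 83.1 × 0.28 = 23.268
Sum = 67.238
67.238 is ≥ 45 and < 67.5 → Pass

Pass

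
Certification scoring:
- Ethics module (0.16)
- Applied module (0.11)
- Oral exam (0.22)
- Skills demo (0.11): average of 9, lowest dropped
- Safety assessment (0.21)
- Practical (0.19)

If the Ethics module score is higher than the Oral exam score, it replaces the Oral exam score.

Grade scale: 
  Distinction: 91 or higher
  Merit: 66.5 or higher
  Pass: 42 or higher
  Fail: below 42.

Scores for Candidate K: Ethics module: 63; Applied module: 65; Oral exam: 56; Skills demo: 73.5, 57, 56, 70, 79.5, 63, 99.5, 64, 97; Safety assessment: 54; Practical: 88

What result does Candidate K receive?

Merit

Skills demo: drop 56 → average of remaining 8 = 603.5/8 = 75.4375
Ethics module (63) > Oral exam (56), so Oral exam counts as 63.
Weighted total:
  Ethics module 63 × 0.16 = 10.08
  Applied module 65 × 0.11 = 7.15
  Oral exam 63 × 0.22 = 13.86
  Skills demo 75.4375 × 0.11 = 8.298125
  Safety assessment 54 × 0.21 = 11.34
  Practical 88 × 0.19 = 16.72
Sum = 67.448125
67.448125 is ≥ 66.5 and < 91 → Merit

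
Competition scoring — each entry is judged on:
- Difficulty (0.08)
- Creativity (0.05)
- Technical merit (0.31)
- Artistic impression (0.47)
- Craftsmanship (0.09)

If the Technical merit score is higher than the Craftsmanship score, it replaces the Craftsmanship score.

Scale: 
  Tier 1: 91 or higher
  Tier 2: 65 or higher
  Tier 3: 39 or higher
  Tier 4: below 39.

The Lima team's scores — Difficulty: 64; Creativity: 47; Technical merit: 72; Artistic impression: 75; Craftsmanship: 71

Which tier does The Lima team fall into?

Tier 2

Technical merit (72) > Craftsmanship (71), so Craftsmanship counts as 72.
Weighted total:
  Difficulty 64 × 0.08 = 5.12
  Creativity 47 × 0.05 = 2.35
  Technical merit 72 × 0.31 = 22.32
  Artistic impression 75 × 0.47 = 35.25
  Craftsmanship 72 × 0.09 = 6.48
Sum = 71.52
71.52 is ≥ 65 and < 91 → Tier 2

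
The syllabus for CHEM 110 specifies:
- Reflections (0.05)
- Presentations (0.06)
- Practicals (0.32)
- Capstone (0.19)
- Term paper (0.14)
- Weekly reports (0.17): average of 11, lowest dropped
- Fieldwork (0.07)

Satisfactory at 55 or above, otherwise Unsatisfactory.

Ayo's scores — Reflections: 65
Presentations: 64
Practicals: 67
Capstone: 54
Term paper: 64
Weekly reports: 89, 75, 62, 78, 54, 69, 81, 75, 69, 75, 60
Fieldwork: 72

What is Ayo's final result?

Satisfactory

Weekly reports: drop 54 → average of remaining 10 = 733/10 = 73.3
Weighted total:
  Reflections 65 × 0.05 = 3.25
  Presentations 64 × 0.06 = 3.84
  Practicals 67 × 0.32 = 21.44
  Capstone 54 × 0.19 = 10.26
  Term paper 64 × 0.14 = 8.96
  Weekly reports 73.3 × 0.17 = 12.461
  Fieldwork 72 × 0.07 = 5.04
Sum = 65.251
65.251 ≥ 55 → Satisfactory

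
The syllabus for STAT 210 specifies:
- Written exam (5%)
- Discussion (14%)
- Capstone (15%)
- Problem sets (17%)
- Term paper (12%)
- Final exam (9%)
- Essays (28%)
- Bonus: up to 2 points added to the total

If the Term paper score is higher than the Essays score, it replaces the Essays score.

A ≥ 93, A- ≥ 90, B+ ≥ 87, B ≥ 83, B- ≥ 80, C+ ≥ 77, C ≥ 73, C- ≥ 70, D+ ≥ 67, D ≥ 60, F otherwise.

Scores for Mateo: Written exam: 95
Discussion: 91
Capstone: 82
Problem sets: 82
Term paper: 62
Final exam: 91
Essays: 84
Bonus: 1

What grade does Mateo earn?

B

Term paper (62) ≤ Essays (84), so Essays stays at 84.
Weighted total:
  Written exam 95 × 0.05 = 4.75
  Discussion 91 × 0.14 = 12.74
  Capstone 82 × 0.15 = 12.3
  Problem sets 82 × 0.17 = 13.94
  Term paper 62 × 0.12 = 7.44
  Final exam 91 × 0.09 = 8.19
  Essays 84 × 0.28 = 23.52
Sum = 82.88
Bonus: 82.88 + 1 = 83.88
83.88 is ≥ 83 and < 87 → B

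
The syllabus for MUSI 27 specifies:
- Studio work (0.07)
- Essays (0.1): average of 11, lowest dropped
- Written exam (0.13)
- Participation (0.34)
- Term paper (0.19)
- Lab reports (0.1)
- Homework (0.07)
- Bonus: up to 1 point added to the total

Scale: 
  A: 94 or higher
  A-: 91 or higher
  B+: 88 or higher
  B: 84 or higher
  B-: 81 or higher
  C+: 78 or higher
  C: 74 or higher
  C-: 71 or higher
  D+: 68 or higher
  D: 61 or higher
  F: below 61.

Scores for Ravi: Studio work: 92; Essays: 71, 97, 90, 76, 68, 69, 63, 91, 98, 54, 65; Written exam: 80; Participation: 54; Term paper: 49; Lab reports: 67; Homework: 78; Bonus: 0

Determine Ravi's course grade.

D

Essays: drop 54 → average of remaining 10 = 788/10 = 78.8
Weighted total:
  Studio work 92 × 0.07 = 6.44
  Essays 78.8 × 0.1 = 7.88
  Written exam 80 × 0.13 = 10.4
  Participation 54 × 0.34 = 18.36
  Term paper 49 × 0.19 = 9.31
  Lab reports 67 × 0.1 = 6.7
  Homework 78 × 0.07 = 5.46
Sum = 64.55
Bonus: 64.55 + 0 = 64.55
64.55 is ≥ 61 and < 68 → D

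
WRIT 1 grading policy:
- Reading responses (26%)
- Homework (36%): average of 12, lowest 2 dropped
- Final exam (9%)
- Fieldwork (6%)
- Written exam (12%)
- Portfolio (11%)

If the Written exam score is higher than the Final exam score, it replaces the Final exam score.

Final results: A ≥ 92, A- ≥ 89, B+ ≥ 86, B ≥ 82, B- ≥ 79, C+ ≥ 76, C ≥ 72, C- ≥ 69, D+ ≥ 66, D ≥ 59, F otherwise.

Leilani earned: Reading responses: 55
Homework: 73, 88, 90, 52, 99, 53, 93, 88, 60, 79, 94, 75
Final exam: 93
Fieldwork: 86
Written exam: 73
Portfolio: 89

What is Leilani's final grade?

C+

Homework: drop 52, 53 → average of remaining 10 = 839/10 = 83.9
Written exam (73) ≤ Final exam (93), so Final exam stays at 93.
Weighted total:
  Reading responses 55 × 0.26 = 14.3
  Homework 83.9 × 0.36 = 30.204
  Final exam 93 × 0.09 = 8.37
  Fieldwork 86 × 0.06 = 5.16
  Written exam 73 × 0.12 = 8.76
  Portfolio 89 × 0.11 = 9.79
Sum = 76.584
76.584 is ≥ 76 and < 79 → C+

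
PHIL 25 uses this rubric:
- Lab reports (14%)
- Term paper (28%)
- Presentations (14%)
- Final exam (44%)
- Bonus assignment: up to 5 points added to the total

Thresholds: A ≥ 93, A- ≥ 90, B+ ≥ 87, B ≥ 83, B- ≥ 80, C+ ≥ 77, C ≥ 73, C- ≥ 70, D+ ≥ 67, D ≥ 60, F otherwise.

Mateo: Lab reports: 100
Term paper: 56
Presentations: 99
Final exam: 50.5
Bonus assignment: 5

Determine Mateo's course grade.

C-

Weighted total:
  Lab reports 100 × 0.14 = 14
  Term paper 56 × 0.28 = 15.68
  Presentations 99 × 0.14 = 13.86
  Final exam 50.5 × 0.44 = 22.22
Sum = 65.76
Bonus assignment: 65.76 + 5 = 70.76
70.76 is ≥ 70 and < 73 → C-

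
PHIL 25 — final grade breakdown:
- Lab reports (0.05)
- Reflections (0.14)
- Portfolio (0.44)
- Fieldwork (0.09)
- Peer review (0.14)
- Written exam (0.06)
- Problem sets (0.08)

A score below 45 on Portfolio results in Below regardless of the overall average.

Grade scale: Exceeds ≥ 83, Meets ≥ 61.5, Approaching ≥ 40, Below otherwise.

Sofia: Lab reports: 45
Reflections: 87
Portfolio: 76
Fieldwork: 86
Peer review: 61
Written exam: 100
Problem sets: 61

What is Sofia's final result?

Portfolio score 76 ≥ 45: minimum met.
Weighted total:
  Lab reports 45 × 0.05 = 2.25
  Reflections 87 × 0.14 = 12.18
  Portfolio 76 × 0.44 = 33.44
  Fieldwork 86 × 0.09 = 7.74
  Peer review 61 × 0.14 = 8.54
  Written exam 100 × 0.06 = 6
  Problem sets 61 × 0.08 = 4.88
Sum = 75.03
75.03 is ≥ 61.5 and < 83 → Meets

Meets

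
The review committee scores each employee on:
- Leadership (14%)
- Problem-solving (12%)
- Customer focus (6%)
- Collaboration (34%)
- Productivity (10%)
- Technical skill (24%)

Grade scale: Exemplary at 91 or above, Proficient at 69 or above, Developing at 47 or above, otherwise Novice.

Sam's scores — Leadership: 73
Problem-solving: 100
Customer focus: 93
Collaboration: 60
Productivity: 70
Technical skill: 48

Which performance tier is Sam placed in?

Developing

Weighted total:
  Leadership 73 × 0.14 = 10.22
  Problem-solving 100 × 0.12 = 12
  Customer focus 93 × 0.06 = 5.58
  Collaboration 60 × 0.34 = 20.4
  Productivity 70 × 0.1 = 7
  Technical skill 48 × 0.24 = 11.52
Sum = 66.72
66.72 is ≥ 47 and < 69 → Developing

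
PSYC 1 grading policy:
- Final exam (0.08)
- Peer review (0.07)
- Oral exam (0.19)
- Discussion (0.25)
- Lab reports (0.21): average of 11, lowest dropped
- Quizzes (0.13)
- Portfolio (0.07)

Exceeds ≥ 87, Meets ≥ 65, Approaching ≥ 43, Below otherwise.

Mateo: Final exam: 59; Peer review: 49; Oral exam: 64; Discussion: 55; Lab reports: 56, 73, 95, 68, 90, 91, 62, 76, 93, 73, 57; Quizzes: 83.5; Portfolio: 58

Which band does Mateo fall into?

Meets

Lab reports: drop 56 → average of remaining 10 = 778/10 = 77.8
Weighted total:
  Final exam 59 × 0.08 = 4.72
  Peer review 49 × 0.07 = 3.43
  Oral exam 64 × 0.19 = 12.16
  Discussion 55 × 0.25 = 13.75
  Lab reports 77.8 × 0.21 = 16.338
  Quizzes 83.5 × 0.13 = 10.855
  Portfolio 58 × 0.07 = 4.06
Sum = 65.313
65.313 is ≥ 65 and < 87 → Meets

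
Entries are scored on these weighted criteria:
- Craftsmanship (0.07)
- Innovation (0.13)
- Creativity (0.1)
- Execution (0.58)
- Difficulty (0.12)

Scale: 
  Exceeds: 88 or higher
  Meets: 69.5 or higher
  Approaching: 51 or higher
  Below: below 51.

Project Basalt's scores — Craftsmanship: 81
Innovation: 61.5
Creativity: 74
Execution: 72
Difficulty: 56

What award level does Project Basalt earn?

Weighted total:
  Craftsmanship 81 × 0.07 = 5.67
  Innovation 61.5 × 0.13 = 7.995
  Creativity 74 × 0.1 = 7.4
  Execution 72 × 0.58 = 41.76
  Difficulty 56 × 0.12 = 6.72
Sum = 69.545
69.545 is ≥ 69.5 and < 88 → Meets

Meets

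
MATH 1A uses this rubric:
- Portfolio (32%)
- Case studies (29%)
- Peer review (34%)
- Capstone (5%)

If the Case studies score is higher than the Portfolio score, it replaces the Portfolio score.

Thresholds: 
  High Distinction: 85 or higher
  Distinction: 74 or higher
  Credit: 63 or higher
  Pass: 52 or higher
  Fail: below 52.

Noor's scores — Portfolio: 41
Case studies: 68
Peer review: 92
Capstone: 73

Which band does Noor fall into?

Case studies (68) > Portfolio (41), so Portfolio counts as 68.
Weighted total:
  Portfolio 68 × 0.32 = 21.76
  Case studies 68 × 0.29 = 19.72
  Peer review 92 × 0.34 = 31.28
  Capstone 73 × 0.05 = 3.65
Sum = 76.41
76.41 is ≥ 74 and < 85 → Distinction

Distinction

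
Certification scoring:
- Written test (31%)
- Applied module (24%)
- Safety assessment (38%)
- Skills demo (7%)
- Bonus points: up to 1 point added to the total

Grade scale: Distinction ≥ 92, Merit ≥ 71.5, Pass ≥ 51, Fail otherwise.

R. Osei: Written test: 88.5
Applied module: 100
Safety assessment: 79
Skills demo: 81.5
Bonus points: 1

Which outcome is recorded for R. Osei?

Weighted total:
  Written test 88.5 × 0.31 = 27.435
  Applied module 100 × 0.24 = 24
  Safety assessment 79 × 0.38 = 30.02
  Skills demo 81.5 × 0.07 = 5.705
Sum = 87.16
Bonus points: 87.16 + 1 = 88.16
88.16 is ≥ 71.5 and < 92 → Merit

Merit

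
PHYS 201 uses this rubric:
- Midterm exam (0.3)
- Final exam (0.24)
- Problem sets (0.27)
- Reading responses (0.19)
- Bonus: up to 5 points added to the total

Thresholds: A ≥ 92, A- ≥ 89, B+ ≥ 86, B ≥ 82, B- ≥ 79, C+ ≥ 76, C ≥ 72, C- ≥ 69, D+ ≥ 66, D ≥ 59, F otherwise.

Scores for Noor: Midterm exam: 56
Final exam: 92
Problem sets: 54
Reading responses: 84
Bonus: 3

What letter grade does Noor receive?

C

Weighted total:
  Midterm exam 56 × 0.3 = 16.8
  Final exam 92 × 0.24 = 22.08
  Problem sets 54 × 0.27 = 14.58
  Reading responses 84 × 0.19 = 15.96
Sum = 69.42
Bonus: 69.42 + 3 = 72.42
72.42 is ≥ 72 and < 76 → C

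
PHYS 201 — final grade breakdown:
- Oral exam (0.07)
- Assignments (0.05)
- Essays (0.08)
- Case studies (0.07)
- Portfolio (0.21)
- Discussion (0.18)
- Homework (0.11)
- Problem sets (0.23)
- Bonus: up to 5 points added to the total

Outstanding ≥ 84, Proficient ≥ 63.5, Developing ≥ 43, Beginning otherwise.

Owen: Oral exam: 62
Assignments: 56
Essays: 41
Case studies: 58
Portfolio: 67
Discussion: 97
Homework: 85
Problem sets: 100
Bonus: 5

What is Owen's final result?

Proficient

Weighted total:
  Oral exam 62 × 0.07 = 4.34
  Assignments 56 × 0.05 = 2.8
  Essays 41 × 0.08 = 3.28
  Case studies 58 × 0.07 = 4.06
  Portfolio 67 × 0.21 = 14.07
  Discussion 97 × 0.18 = 17.46
  Homework 85 × 0.11 = 9.35
  Problem sets 100 × 0.23 = 23
Sum = 78.36
Bonus: 78.36 + 5 = 83.36
83.36 is ≥ 63.5 and < 84 → Proficient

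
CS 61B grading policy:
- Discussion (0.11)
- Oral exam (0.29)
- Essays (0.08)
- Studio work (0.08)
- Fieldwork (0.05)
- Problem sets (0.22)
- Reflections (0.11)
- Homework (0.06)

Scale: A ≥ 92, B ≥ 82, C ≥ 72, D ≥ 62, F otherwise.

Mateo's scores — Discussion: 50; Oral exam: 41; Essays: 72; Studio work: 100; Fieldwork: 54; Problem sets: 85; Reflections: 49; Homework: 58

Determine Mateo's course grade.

F

Weighted total:
  Discussion 50 × 0.11 = 5.5
  Oral exam 41 × 0.29 = 11.89
  Essays 72 × 0.08 = 5.76
  Studio work 100 × 0.08 = 8
  Fieldwork 54 × 0.05 = 2.7
  Problem sets 85 × 0.22 = 18.7
  Reflections 49 × 0.11 = 5.39
  Homework 58 × 0.06 = 3.48
Sum = 61.42
61.42 < 62 → F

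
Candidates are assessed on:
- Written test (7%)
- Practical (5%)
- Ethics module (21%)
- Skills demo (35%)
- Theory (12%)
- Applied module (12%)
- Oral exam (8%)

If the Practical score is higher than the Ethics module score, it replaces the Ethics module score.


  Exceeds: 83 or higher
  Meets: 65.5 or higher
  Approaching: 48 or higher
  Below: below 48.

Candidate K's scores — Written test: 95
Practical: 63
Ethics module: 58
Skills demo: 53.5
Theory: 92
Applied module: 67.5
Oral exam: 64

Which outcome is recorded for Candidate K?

Meets

Practical (63) > Ethics module (58), so Ethics module counts as 63.
Weighted total:
  Written test 95 × 0.07 = 6.65
  Practical 63 × 0.05 = 3.15
  Ethics module 63 × 0.21 = 13.23
  Skills demo 53.5 × 0.35 = 18.725
  Theory 92 × 0.12 = 11.04
  Applied module 67.5 × 0.12 = 8.1
  Oral exam 64 × 0.08 = 5.12
Sum = 66.015
66.015 is ≥ 65.5 and < 83 → Meets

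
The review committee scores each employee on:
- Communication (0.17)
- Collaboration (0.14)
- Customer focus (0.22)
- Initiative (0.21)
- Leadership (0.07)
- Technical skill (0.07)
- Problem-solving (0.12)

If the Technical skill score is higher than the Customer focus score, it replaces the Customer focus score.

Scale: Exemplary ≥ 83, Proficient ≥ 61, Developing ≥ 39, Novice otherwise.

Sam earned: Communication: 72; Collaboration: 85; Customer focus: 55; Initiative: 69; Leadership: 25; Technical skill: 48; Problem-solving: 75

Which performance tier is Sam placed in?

Proficient

Technical skill (48) ≤ Customer focus (55), so Customer focus stays at 55.
Weighted total:
  Communication 72 × 0.17 = 12.24
  Collaboration 85 × 0.14 = 11.9
  Customer focus 55 × 0.22 = 12.1
  Initiative 69 × 0.21 = 14.49
  Leadership 25 × 0.07 = 1.75
  Technical skill 48 × 0.07 = 3.36
  Problem-solving 75 × 0.12 = 9
Sum = 64.84
64.84 is ≥ 61 and < 83 → Proficient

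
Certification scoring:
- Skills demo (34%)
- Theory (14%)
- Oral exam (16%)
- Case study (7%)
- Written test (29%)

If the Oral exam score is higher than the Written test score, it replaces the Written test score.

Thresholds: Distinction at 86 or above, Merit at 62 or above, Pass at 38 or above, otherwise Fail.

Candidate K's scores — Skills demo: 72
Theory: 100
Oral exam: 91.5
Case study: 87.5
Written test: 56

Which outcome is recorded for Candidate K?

Oral exam (91.5) > Written test (56), so Written test counts as 91.5.
Weighted total:
  Skills demo 72 × 0.34 = 24.48
  Theory 100 × 0.14 = 14
  Oral exam 91.5 × 0.16 = 14.64
  Case study 87.5 × 0.07 = 6.125
  Written test 91.5 × 0.29 = 26.535
Sum = 85.78
85.78 is ≥ 62 and < 86 → Merit

Merit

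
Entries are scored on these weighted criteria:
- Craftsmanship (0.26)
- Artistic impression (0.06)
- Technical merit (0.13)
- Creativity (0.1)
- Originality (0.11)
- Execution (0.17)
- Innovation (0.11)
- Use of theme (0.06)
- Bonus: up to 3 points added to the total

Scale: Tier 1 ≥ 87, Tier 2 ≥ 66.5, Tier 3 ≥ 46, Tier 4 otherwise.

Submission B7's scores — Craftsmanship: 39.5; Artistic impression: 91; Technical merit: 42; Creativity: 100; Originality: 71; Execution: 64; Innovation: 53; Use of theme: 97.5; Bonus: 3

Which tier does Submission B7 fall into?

Tier 3

Weighted total:
  Craftsmanship 39.5 × 0.26 = 10.27
  Artistic impression 91 × 0.06 = 5.46
  Technical merit 42 × 0.13 = 5.46
  Creativity 100 × 0.1 = 10
  Originality 71 × 0.11 = 7.81
  Execution 64 × 0.17 = 10.88
  Innovation 53 × 0.11 = 5.83
  Use of theme 97.5 × 0.06 = 5.85
Sum = 61.56
Bonus: 61.56 + 3 = 64.56
64.56 is ≥ 46 and < 66.5 → Tier 3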